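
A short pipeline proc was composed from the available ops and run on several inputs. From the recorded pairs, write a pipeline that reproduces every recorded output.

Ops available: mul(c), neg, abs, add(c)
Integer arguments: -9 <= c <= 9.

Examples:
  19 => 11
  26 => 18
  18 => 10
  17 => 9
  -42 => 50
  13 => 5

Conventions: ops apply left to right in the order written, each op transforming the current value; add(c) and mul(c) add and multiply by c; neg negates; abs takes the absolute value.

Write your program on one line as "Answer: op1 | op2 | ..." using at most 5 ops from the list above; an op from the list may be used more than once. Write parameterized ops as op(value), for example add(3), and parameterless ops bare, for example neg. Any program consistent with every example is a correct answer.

neg | add(8) | neg | abs

Check, running the answer program on each example:
  19 -> -19 -> -11 -> 11 -> 11
  26 -> -26 -> -18 -> 18 -> 18
  18 -> -18 -> -10 -> 10 -> 10
  17 -> -17 -> -9 -> 9 -> 9
  -42 -> 42 -> 50 -> -50 -> 50
  13 -> -13 -> -5 -> 5 -> 5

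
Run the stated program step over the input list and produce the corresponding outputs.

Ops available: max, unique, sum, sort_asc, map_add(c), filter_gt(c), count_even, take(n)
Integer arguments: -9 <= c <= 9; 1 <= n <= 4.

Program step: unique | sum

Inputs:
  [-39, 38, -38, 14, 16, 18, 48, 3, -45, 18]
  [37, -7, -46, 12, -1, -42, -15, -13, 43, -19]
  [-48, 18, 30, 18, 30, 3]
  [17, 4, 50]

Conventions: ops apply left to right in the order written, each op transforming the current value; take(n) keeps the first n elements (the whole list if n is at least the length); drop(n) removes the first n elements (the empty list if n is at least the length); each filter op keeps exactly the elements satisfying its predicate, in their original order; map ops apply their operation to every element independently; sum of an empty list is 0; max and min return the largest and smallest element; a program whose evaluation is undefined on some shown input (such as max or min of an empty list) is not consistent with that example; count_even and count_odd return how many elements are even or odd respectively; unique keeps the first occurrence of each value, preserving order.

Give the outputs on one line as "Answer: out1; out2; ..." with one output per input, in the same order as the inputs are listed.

Execution, op by op:
  [-39, 38, -38, 14, 16, 18, 48, 3, -45, 18] -> [-39, 38, -38, 14, 16, 18, 48, 3, -45] -> 15
  [37, -7, -46, 12, -1, -42, -15, -13, 43, -19] -> [37, -7, -46, 12, -1, -42, -15, -13, 43, -19] -> -51
  [-48, 18, 30, 18, 30, 3] -> [-48, 18, 30, 3] -> 3
  [17, 4, 50] -> [17, 4, 50] -> 71

15; -51; 3; 71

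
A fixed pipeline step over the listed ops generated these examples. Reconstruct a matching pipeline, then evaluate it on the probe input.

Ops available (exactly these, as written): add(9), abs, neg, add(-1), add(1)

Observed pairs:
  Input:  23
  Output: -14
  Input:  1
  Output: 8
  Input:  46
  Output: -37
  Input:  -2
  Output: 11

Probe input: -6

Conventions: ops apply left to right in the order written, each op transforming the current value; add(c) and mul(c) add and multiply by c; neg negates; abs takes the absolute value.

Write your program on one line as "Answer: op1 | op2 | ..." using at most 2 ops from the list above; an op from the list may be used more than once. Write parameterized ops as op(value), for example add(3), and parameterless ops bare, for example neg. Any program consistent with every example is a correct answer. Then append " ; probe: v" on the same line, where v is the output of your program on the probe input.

neg | add(9) ; probe: 15

Check, running the answer program on each example:
  23 -> -23 -> -14
  1 -> -1 -> 8
  46 -> -46 -> -37
  -2 -> 2 -> 11
  probe: -6 -> 6 -> 15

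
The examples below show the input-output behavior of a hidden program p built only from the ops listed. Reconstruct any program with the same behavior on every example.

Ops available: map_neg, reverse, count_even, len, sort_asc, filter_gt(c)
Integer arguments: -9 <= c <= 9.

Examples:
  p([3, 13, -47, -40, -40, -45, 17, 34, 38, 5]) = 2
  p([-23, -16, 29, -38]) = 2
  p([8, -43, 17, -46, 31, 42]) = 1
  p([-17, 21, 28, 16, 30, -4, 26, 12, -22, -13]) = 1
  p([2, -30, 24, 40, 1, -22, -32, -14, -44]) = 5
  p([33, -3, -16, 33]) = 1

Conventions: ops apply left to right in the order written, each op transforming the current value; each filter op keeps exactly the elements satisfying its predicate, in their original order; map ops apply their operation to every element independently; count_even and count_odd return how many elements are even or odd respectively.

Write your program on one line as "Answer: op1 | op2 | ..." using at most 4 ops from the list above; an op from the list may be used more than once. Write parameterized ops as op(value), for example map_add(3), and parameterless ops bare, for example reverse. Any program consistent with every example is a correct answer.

map_neg | filter_gt(6) | reverse | count_even

Check, running the answer program on each example:
  [3, 13, -47, -40, -40, -45, 17, 34, 38, 5] -> [-3, -13, 47, 40, 40, 45, -17, -34, -38, -5] -> [47, 40, 40, 45] -> [45, 40, 40, 47] -> 2
  [-23, -16, 29, -38] -> [23, 16, -29, 38] -> [23, 16, 38] -> [38, 16, 23] -> 2
  [8, -43, 17, -46, 31, 42] -> [-8, 43, -17, 46, -31, -42] -> [43, 46] -> [46, 43] -> 1
  [-17, 21, 28, 16, 30, -4, 26, 12, -22, -13] -> [17, -21, -28, -16, -30, 4, -26, -12, 22, 13] -> [17, 22, 13] -> [13, 22, 17] -> 1
  [2, -30, 24, 40, 1, -22, -32, -14, -44] -> [-2, 30, -24, -40, -1, 22, 32, 14, 44] -> [30, 22, 32, 14, 44] -> [44, 14, 32, 22, 30] -> 5
  [33, -3, -16, 33] -> [-33, 3, 16, -33] -> [16] -> [16] -> 1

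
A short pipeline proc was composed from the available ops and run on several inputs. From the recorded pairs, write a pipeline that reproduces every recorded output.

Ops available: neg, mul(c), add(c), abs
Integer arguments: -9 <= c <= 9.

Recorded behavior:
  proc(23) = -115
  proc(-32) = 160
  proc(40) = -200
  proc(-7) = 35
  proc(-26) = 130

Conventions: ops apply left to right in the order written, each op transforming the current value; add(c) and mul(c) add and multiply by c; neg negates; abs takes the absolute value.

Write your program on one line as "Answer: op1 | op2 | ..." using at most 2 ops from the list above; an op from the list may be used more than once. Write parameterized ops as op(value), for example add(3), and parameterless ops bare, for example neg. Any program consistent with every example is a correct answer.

neg | mul(5)

Check, running the answer program on each example:
  23 -> -23 -> -115
  -32 -> 32 -> 160
  40 -> -40 -> -200
  -7 -> 7 -> 35
  -26 -> 26 -> 130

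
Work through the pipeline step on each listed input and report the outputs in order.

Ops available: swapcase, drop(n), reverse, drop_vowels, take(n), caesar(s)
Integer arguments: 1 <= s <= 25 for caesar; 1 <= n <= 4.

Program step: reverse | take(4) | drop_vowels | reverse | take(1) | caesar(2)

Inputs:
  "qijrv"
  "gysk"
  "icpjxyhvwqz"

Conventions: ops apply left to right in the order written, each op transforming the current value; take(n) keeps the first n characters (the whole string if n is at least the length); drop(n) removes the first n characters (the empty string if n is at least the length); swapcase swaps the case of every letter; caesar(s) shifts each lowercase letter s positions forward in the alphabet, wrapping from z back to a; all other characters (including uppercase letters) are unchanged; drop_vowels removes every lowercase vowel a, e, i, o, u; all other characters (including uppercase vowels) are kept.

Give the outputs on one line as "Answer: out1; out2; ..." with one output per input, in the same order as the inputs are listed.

"l"; "i"; "x"

Execution, op by op:
  "qijrv" -> "vrjiq" -> "vrji" -> "vrj" -> "jrv" -> "j" -> "l"
  "gysk" -> "ksyg" -> "ksyg" -> "ksyg" -> "gysk" -> "g" -> "i"
  "icpjxyhvwqz" -> "zqwvhyxjpci" -> "zqwv" -> "zqwv" -> "vwqz" -> "v" -> "x"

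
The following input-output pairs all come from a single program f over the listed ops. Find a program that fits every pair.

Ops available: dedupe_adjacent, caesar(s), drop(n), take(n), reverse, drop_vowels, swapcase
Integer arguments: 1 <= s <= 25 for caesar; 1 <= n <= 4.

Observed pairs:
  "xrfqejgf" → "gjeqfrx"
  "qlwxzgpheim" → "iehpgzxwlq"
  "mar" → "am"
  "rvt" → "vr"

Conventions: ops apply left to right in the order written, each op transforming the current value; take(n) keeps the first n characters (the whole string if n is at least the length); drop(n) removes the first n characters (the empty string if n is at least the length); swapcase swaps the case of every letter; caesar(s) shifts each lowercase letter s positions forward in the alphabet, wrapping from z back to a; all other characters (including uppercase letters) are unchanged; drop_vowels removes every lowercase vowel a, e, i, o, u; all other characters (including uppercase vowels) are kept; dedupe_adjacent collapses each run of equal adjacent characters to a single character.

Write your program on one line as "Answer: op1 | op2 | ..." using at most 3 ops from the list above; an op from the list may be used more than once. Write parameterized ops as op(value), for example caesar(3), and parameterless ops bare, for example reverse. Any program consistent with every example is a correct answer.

reverse | drop(1)

Check, running the answer program on each example:
  "xrfqejgf" -> "fgjeqfrx" -> "gjeqfrx"
  "qlwxzgpheim" -> "miehpgzxwlq" -> "iehpgzxwlq"
  "mar" -> "ram" -> "am"
  "rvt" -> "tvr" -> "vr"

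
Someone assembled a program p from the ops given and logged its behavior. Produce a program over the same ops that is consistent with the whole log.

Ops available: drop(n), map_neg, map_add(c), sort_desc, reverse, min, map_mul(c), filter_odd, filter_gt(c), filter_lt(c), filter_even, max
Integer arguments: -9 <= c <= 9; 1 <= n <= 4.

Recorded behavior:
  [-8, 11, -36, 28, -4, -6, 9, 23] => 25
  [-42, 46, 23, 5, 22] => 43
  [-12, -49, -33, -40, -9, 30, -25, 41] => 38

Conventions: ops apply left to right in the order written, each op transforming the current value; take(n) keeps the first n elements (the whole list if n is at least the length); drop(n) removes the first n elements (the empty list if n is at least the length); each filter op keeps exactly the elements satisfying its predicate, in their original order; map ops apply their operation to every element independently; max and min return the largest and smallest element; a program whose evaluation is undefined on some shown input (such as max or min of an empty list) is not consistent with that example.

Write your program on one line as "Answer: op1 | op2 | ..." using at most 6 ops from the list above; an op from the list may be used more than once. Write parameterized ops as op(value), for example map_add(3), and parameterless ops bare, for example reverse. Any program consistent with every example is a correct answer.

filter_gt(-7) | reverse | map_add(-3) | sort_desc | reverse | max

Check, running the answer program on each example:
  [-8, 11, -36, 28, -4, -6, 9, 23] -> [11, 28, -4, -6, 9, 23] -> [23, 9, -6, -4, 28, 11] -> [20, 6, -9, -7, 25, 8] -> [25, 20, 8, 6, -7, -9] -> [-9, -7, 6, 8, 20, 25] -> 25
  [-42, 46, 23, 5, 22] -> [46, 23, 5, 22] -> [22, 5, 23, 46] -> [19, 2, 20, 43] -> [43, 20, 19, 2] -> [2, 19, 20, 43] -> 43
  [-12, -49, -33, -40, -9, 30, -25, 41] -> [30, 41] -> [41, 30] -> [38, 27] -> [38, 27] -> [27, 38] -> 38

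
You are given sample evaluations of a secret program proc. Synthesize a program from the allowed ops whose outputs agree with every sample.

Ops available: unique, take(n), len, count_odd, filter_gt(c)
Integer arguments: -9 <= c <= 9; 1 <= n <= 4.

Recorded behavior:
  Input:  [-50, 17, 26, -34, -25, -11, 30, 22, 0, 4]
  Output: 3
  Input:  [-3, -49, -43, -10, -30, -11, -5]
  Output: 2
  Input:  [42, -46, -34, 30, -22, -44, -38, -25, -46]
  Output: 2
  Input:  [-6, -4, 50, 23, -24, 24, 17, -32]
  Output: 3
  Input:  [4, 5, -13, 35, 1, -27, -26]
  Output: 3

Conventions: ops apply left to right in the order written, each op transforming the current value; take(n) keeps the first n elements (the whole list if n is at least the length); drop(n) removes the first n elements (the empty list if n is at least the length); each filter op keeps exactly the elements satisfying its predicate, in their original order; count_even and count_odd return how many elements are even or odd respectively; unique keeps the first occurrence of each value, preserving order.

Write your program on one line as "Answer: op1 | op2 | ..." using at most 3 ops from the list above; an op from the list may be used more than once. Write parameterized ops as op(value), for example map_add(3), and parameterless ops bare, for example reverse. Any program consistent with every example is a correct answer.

filter_gt(-7) | take(3) | len

Check, running the answer program on each example:
  [-50, 17, 26, -34, -25, -11, 30, 22, 0, 4] -> [17, 26, 30, 22, 0, 4] -> [17, 26, 30] -> 3
  [-3, -49, -43, -10, -30, -11, -5] -> [-3, -5] -> [-3, -5] -> 2
  [42, -46, -34, 30, -22, -44, -38, -25, -46] -> [42, 30] -> [42, 30] -> 2
  [-6, -4, 50, 23, -24, 24, 17, -32] -> [-6, -4, 50, 23, 24, 17] -> [-6, -4, 50] -> 3
  [4, 5, -13, 35, 1, -27, -26] -> [4, 5, 35, 1] -> [4, 5, 35] -> 3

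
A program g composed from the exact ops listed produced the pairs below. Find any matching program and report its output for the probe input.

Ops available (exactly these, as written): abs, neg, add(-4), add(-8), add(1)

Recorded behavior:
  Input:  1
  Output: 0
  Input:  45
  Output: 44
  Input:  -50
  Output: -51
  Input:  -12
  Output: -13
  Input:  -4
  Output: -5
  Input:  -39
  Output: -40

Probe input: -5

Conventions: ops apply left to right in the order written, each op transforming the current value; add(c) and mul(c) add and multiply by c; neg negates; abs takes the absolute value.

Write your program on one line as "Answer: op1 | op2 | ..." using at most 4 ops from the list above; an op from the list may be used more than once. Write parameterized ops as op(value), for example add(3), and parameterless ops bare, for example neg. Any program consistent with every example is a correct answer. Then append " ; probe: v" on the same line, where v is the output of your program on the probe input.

neg | add(1) | neg ; probe: -6

Check, running the answer program on each example:
  1 -> -1 -> 0 -> 0
  45 -> -45 -> -44 -> 44
  -50 -> 50 -> 51 -> -51
  -12 -> 12 -> 13 -> -13
  -4 -> 4 -> 5 -> -5
  -39 -> 39 -> 40 -> -40
  probe: -5 -> 5 -> 6 -> -6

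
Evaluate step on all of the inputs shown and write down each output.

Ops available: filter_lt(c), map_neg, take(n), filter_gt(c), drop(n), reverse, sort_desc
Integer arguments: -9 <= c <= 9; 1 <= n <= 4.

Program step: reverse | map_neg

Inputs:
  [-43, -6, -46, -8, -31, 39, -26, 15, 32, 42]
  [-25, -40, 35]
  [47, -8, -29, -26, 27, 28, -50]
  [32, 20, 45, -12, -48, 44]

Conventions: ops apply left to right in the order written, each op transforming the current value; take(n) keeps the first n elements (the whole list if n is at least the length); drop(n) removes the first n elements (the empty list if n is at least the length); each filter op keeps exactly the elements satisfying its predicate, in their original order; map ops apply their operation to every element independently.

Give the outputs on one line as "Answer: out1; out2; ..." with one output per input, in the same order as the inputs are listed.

Execution, op by op:
  [-43, -6, -46, -8, -31, 39, -26, 15, 32, 42] -> [42, 32, 15, -26, 39, -31, -8, -46, -6, -43] -> [-42, -32, -15, 26, -39, 31, 8, 46, 6, 43]
  [-25, -40, 35] -> [35, -40, -25] -> [-35, 40, 25]
  [47, -8, -29, -26, 27, 28, -50] -> [-50, 28, 27, -26, -29, -8, 47] -> [50, -28, -27, 26, 29, 8, -47]
  [32, 20, 45, -12, -48, 44] -> [44, -48, -12, 45, 20, 32] -> [-44, 48, 12, -45, -20, -32]

[-42, -32, -15, 26, -39, 31, 8, 46, 6, 43]; [-35, 40, 25]; [50, -28, -27, 26, 29, 8, -47]; [-44, 48, 12, -45, -20, -32]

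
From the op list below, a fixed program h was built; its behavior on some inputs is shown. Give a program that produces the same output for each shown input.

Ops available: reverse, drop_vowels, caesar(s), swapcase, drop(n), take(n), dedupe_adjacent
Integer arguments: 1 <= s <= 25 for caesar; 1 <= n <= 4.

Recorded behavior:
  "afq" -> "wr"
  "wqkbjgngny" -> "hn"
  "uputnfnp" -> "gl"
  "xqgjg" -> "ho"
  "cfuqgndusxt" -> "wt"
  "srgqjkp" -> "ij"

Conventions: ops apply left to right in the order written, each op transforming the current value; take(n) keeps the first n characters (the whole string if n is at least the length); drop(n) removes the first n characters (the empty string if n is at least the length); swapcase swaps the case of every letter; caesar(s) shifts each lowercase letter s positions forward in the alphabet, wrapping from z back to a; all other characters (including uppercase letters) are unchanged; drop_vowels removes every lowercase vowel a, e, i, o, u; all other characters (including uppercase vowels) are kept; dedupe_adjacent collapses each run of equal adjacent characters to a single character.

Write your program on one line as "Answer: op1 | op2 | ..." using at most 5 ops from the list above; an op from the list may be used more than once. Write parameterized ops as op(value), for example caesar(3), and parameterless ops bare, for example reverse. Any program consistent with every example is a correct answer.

take(3) | reverse | drop(1) | caesar(17)

Check, running the answer program on each example:
  "afq" -> "afq" -> "qfa" -> "fa" -> "wr"
  "wqkbjgngny" -> "wqk" -> "kqw" -> "qw" -> "hn"
  "uputnfnp" -> "upu" -> "upu" -> "pu" -> "gl"
  "xqgjg" -> "xqg" -> "gqx" -> "qx" -> "ho"
  "cfuqgndusxt" -> "cfu" -> "ufc" -> "fc" -> "wt"
  "srgqjkp" -> "srg" -> "grs" -> "rs" -> "ij"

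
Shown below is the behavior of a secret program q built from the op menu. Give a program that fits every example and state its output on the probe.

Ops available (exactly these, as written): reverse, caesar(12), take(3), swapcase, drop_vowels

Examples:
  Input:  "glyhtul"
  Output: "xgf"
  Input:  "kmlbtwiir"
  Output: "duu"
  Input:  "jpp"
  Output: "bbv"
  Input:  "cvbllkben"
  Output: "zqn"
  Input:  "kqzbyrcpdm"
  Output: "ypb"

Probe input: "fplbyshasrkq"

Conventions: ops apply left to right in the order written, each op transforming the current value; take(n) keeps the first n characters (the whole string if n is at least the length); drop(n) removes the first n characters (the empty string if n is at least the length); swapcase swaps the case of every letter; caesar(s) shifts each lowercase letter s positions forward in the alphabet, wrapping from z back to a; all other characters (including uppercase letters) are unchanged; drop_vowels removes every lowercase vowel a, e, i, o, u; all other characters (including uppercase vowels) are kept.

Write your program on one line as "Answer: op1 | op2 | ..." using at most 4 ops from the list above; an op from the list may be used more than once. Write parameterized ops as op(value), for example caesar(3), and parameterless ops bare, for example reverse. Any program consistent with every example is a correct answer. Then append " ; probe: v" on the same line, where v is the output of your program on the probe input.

reverse | caesar(12) | take(3) ; probe: "cwd"

Check, running the answer program on each example:
  "glyhtul" -> "luthylg" -> "xgftkxs" -> "xgf"
  "kmlbtwiir" -> "riiwtblmk" -> "duuifnxyw" -> "duu"
  "jpp" -> "ppj" -> "bbv" -> "bbv"
  "cvbllkben" -> "nebkllbvc" -> "zqnwxxnho" -> "zqn"
  "kqzbyrcpdm" -> "mdpcrybzqk" -> "ypbodknlcw" -> "ypb"
  probe: "fplbyshasrkq" -> "qkrsahsyblpf" -> "cwdemteknxbr" -> "cwd"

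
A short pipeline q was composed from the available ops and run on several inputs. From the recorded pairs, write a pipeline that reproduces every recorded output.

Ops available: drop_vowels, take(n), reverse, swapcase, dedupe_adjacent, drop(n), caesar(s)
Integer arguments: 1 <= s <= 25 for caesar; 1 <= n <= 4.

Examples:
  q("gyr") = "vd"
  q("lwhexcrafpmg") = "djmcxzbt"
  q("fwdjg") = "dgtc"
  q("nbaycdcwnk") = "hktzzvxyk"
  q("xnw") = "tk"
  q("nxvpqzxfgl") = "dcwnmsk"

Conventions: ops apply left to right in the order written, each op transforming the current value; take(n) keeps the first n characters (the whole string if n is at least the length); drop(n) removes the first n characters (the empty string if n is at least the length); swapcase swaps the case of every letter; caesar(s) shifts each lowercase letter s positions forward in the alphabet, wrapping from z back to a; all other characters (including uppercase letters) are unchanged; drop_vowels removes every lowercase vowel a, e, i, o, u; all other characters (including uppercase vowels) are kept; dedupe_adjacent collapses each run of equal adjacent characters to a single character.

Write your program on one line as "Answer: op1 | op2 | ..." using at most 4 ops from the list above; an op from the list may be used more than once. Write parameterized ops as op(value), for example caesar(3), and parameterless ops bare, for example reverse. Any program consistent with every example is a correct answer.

caesar(23) | drop_vowels | reverse

Check, running the answer program on each example:
  "gyr" -> "dvo" -> "dv" -> "vd"
  "lwhexcrafpmg" -> "itebuzoxcmjd" -> "tbzxcmjd" -> "djmcxzbt"
  "fwdjg" -> "ctagd" -> "ctgd" -> "dgtc"
  "nbaycdcwnk" -> "kyxvzaztkh" -> "kyxvzztkh" -> "hktzzvxyk"
  "xnw" -> "ukt" -> "kt" -> "tk"
  "nxvpqzxfgl" -> "kusmnwucdi" -> "ksmnwcd" -> "dcwnmsk"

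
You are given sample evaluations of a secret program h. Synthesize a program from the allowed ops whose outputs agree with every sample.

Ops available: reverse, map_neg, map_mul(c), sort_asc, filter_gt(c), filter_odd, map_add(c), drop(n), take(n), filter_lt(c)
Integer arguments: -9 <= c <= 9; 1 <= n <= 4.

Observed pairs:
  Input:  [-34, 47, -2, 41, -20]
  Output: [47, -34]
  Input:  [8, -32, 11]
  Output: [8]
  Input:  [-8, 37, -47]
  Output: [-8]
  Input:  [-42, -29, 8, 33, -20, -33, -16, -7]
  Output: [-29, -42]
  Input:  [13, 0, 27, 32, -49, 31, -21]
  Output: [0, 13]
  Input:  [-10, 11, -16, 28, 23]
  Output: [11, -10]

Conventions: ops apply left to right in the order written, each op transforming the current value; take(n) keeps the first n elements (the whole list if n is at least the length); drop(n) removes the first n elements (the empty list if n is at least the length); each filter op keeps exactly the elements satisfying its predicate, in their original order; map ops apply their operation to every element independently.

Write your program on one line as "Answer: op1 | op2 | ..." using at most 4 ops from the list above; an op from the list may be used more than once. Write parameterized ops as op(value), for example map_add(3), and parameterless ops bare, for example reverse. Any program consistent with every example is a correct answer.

take(4) | reverse | drop(2)

Check, running the answer program on each example:
  [-34, 47, -2, 41, -20] -> [-34, 47, -2, 41] -> [41, -2, 47, -34] -> [47, -34]
  [8, -32, 11] -> [8, -32, 11] -> [11, -32, 8] -> [8]
  [-8, 37, -47] -> [-8, 37, -47] -> [-47, 37, -8] -> [-8]
  [-42, -29, 8, 33, -20, -33, -16, -7] -> [-42, -29, 8, 33] -> [33, 8, -29, -42] -> [-29, -42]
  [13, 0, 27, 32, -49, 31, -21] -> [13, 0, 27, 32] -> [32, 27, 0, 13] -> [0, 13]
  [-10, 11, -16, 28, 23] -> [-10, 11, -16, 28] -> [28, -16, 11, -10] -> [11, -10]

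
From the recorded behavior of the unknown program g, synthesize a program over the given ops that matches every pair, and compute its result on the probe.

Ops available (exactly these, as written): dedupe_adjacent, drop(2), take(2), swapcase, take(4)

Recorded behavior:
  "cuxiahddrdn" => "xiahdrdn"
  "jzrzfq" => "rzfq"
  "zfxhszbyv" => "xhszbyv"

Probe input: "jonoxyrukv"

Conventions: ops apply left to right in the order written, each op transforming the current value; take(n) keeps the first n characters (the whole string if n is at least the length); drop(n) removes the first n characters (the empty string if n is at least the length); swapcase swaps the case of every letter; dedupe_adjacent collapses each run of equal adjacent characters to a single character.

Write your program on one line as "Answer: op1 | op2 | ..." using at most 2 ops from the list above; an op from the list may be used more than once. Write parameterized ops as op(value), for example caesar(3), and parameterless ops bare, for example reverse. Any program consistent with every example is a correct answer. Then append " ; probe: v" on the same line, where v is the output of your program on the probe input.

drop(2) | dedupe_adjacent ; probe: "noxyrukv"

Check, running the answer program on each example:
  "cuxiahddrdn" -> "xiahddrdn" -> "xiahdrdn"
  "jzrzfq" -> "rzfq" -> "rzfq"
  "zfxhszbyv" -> "xhszbyv" -> "xhszbyv"
  probe: "jonoxyrukv" -> "noxyrukv" -> "noxyrukv"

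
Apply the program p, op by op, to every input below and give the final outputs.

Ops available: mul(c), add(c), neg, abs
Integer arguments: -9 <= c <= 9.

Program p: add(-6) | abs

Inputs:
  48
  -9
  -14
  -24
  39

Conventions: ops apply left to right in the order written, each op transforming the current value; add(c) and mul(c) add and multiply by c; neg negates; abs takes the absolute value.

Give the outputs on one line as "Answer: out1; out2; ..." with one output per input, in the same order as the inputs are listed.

42; 15; 20; 30; 33

Execution, op by op:
  48 -> 42 -> 42
  -9 -> -15 -> 15
  -14 -> -20 -> 20
  -24 -> -30 -> 30
  39 -> 33 -> 33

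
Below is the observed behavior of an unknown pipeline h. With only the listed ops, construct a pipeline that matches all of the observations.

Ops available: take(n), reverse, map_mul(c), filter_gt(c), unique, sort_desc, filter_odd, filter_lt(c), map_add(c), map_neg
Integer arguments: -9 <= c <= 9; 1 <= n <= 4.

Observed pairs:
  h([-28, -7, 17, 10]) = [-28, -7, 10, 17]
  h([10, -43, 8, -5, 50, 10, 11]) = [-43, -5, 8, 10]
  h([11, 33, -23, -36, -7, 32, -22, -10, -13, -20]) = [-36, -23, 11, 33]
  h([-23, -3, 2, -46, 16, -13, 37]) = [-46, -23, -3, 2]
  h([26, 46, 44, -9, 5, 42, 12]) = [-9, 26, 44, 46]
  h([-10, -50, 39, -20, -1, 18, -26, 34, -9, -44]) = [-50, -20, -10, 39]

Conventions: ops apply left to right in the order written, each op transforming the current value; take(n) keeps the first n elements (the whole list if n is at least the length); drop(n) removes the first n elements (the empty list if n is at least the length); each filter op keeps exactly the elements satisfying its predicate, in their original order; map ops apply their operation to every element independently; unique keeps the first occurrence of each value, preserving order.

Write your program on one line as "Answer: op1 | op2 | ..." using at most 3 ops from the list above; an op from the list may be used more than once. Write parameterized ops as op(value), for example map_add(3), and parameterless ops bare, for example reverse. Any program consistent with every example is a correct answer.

take(4) | sort_desc | reverse

Check, running the answer program on each example:
  [-28, -7, 17, 10] -> [-28, -7, 17, 10] -> [17, 10, -7, -28] -> [-28, -7, 10, 17]
  [10, -43, 8, -5, 50, 10, 11] -> [10, -43, 8, -5] -> [10, 8, -5, -43] -> [-43, -5, 8, 10]
  [11, 33, -23, -36, -7, 32, -22, -10, -13, -20] -> [11, 33, -23, -36] -> [33, 11, -23, -36] -> [-36, -23, 11, 33]
  [-23, -3, 2, -46, 16, -13, 37] -> [-23, -3, 2, -46] -> [2, -3, -23, -46] -> [-46, -23, -3, 2]
  [26, 46, 44, -9, 5, 42, 12] -> [26, 46, 44, -9] -> [46, 44, 26, -9] -> [-9, 26, 44, 46]
  [-10, -50, 39, -20, -1, 18, -26, 34, -9, -44] -> [-10, -50, 39, -20] -> [39, -10, -20, -50] -> [-50, -20, -10, 39]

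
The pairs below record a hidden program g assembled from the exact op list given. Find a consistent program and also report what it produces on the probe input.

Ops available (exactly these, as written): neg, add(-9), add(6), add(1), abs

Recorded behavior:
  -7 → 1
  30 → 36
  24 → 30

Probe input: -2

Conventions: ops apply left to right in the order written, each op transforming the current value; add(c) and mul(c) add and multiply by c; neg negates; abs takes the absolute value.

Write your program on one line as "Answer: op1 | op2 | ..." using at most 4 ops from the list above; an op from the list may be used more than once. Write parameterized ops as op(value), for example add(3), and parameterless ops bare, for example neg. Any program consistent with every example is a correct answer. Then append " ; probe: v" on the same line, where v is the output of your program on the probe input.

add(6) | neg | abs ; probe: 4

Check, running the answer program on each example:
  -7 -> -1 -> 1 -> 1
  30 -> 36 -> -36 -> 36
  24 -> 30 -> -30 -> 30
  probe: -2 -> 4 -> -4 -> 4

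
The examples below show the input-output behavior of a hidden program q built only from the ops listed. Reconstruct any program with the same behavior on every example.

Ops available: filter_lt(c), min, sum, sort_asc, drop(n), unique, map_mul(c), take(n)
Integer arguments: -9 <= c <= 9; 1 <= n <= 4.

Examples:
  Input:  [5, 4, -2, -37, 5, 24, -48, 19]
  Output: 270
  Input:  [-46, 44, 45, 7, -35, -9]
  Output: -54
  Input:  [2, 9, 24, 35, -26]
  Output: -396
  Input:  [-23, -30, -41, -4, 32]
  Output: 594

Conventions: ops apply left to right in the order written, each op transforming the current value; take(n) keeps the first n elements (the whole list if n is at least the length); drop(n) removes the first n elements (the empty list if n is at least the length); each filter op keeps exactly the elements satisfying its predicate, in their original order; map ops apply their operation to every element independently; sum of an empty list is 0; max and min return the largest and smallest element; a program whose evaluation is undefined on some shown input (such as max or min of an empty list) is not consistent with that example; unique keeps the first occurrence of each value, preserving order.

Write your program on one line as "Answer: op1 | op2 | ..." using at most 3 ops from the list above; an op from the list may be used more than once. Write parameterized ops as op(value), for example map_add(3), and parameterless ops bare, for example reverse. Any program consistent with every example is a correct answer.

map_mul(-9) | sum

Check, running the answer program on each example:
  [5, 4, -2, -37, 5, 24, -48, 19] -> [-45, -36, 18, 333, -45, -216, 432, -171] -> 270
  [-46, 44, 45, 7, -35, -9] -> [414, -396, -405, -63, 315, 81] -> -54
  [2, 9, 24, 35, -26] -> [-18, -81, -216, -315, 234] -> -396
  [-23, -30, -41, -4, 32] -> [207, 270, 369, 36, -288] -> 594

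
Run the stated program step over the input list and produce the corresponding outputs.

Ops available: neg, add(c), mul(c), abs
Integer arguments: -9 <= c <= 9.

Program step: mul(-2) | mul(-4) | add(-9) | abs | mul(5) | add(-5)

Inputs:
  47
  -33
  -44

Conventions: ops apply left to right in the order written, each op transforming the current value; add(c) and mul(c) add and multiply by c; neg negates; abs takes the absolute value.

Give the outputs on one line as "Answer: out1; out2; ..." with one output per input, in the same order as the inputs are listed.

1830; 1360; 1800

Execution, op by op:
  47 -> -94 -> 376 -> 367 -> 367 -> 1835 -> 1830
  -33 -> 66 -> -264 -> -273 -> 273 -> 1365 -> 1360
  -44 -> 88 -> -352 -> -361 -> 361 -> 1805 -> 1800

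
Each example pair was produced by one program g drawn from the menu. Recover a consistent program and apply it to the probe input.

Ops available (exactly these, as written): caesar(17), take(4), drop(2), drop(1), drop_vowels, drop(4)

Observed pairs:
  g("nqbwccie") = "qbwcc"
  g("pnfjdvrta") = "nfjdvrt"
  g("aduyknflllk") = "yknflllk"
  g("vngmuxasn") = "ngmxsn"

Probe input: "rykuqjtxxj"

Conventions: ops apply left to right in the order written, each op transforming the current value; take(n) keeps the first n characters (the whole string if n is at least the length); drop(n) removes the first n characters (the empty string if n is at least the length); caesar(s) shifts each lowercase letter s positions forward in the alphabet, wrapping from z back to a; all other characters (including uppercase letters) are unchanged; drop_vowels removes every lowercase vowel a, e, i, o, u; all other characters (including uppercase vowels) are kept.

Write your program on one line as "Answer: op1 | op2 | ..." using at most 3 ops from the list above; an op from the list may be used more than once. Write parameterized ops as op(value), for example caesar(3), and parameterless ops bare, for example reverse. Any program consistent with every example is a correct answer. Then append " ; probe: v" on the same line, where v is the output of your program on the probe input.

drop_vowels | drop(1) ; probe: "ykqjtxxj"

Check, running the answer program on each example:
  "nqbwccie" -> "nqbwcc" -> "qbwcc"
  "pnfjdvrta" -> "pnfjdvrt" -> "nfjdvrt"
  "aduyknflllk" -> "dyknflllk" -> "yknflllk"
  "vngmuxasn" -> "vngmxsn" -> "ngmxsn"
  probe: "rykuqjtxxj" -> "rykqjtxxj" -> "ykqjtxxj"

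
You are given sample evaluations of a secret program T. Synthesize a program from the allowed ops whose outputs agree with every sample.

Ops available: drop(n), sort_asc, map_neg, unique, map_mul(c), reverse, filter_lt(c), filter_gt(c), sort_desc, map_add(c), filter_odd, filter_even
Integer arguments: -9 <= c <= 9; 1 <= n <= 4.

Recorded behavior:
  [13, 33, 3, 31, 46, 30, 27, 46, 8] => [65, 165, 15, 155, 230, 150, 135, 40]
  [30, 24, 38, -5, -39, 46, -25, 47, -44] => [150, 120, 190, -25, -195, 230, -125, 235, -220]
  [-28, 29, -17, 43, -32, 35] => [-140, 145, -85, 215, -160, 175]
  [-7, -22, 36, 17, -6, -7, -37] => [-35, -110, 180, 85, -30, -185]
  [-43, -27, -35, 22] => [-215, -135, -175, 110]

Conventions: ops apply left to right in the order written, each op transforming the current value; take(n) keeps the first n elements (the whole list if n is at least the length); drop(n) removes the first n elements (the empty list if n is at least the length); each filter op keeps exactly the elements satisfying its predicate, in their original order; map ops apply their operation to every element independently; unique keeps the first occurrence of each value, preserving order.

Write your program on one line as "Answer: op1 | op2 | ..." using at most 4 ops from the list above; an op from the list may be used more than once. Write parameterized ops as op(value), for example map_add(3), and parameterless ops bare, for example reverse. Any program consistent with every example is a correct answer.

unique | map_neg | map_mul(-5)

Check, running the answer program on each example:
  [13, 33, 3, 31, 46, 30, 27, 46, 8] -> [13, 33, 3, 31, 46, 30, 27, 8] -> [-13, -33, -3, -31, -46, -30, -27, -8] -> [65, 165, 15, 155, 230, 150, 135, 40]
  [30, 24, 38, -5, -39, 46, -25, 47, -44] -> [30, 24, 38, -5, -39, 46, -25, 47, -44] -> [-30, -24, -38, 5, 39, -46, 25, -47, 44] -> [150, 120, 190, -25, -195, 230, -125, 235, -220]
  [-28, 29, -17, 43, -32, 35] -> [-28, 29, -17, 43, -32, 35] -> [28, -29, 17, -43, 32, -35] -> [-140, 145, -85, 215, -160, 175]
  [-7, -22, 36, 17, -6, -7, -37] -> [-7, -22, 36, 17, -6, -37] -> [7, 22, -36, -17, 6, 37] -> [-35, -110, 180, 85, -30, -185]
  [-43, -27, -35, 22] -> [-43, -27, -35, 22] -> [43, 27, 35, -22] -> [-215, -135, -175, 110]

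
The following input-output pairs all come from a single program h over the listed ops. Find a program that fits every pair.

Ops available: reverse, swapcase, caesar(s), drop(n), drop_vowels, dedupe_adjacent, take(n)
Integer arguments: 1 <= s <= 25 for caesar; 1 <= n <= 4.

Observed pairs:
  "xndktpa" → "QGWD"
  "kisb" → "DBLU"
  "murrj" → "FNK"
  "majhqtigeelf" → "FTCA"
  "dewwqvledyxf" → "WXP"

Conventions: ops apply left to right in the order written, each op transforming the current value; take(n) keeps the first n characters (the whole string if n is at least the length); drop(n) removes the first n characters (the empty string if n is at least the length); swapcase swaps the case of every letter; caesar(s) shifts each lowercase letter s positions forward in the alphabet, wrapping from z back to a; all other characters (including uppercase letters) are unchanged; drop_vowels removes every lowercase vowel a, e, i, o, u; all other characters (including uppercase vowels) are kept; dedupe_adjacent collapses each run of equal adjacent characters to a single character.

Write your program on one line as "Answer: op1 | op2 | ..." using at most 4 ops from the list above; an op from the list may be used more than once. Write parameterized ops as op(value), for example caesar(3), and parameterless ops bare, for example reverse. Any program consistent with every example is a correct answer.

caesar(19) | swapcase | take(4) | dedupe_adjacent

Check, running the answer program on each example:
  "xndktpa" -> "qgwdmit" -> "QGWDMIT" -> "QGWD" -> "QGWD"
  "kisb" -> "dblu" -> "DBLU" -> "DBLU" -> "DBLU"
  "murrj" -> "fnkkc" -> "FNKKC" -> "FNKK" -> "FNK"
  "majhqtigeelf" -> "ftcajmbzxxey" -> "FTCAJMBZXXEY" -> "FTCA" -> "FTCA"
  "dewwqvledyxf" -> "wxppjoexwrqy" -> "WXPPJOEXWRQY" -> "WXPP" -> "WXP"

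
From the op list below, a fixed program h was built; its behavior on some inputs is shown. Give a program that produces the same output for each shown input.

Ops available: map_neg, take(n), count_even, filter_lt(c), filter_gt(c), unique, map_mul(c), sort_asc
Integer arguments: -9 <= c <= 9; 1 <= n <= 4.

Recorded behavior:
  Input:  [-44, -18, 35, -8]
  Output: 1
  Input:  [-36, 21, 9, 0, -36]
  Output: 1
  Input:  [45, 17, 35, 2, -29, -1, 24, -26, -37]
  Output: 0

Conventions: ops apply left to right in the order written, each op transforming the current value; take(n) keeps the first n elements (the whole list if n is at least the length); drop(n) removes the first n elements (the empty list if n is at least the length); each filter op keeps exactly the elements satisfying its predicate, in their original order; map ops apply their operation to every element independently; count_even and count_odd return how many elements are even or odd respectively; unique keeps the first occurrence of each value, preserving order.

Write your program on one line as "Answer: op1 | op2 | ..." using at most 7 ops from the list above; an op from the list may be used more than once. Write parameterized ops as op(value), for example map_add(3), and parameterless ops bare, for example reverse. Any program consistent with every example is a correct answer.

map_mul(-3) | map_mul(7) | unique | take(1) | filter_gt(4) | count_even

Check, running the answer program on each example:
  [-44, -18, 35, -8] -> [132, 54, -105, 24] -> [924, 378, -735, 168] -> [924, 378, -735, 168] -> [924] -> [924] -> 1
  [-36, 21, 9, 0, -36] -> [108, -63, -27, 0, 108] -> [756, -441, -189, 0, 756] -> [756, -441, -189, 0] -> [756] -> [756] -> 1
  [45, 17, 35, 2, -29, -1, 24, -26, -37] -> [-135, -51, -105, -6, 87, 3, -72, 78, 111] -> [-945, -357, -735, -42, 609, 21, -504, 546, 777] -> [-945, -357, -735, -42, 609, 21, -504, 546, 777] -> [-945] -> [] -> 0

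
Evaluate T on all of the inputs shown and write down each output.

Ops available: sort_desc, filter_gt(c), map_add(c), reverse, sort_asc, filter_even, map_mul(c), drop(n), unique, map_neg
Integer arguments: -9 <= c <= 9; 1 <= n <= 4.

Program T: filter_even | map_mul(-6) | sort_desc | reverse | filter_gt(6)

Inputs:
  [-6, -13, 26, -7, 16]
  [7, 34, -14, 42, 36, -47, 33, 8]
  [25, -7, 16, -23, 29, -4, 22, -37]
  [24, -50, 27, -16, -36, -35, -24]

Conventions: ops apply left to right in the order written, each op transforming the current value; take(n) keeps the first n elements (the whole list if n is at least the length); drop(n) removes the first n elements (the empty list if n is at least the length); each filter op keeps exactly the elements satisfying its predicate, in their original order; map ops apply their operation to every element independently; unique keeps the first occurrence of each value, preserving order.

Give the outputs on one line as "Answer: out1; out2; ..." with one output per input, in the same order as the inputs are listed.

[36]; [84]; [24]; [96, 144, 216, 300]

Execution, op by op:
  [-6, -13, 26, -7, 16] -> [-6, 26, 16] -> [36, -156, -96] -> [36, -96, -156] -> [-156, -96, 36] -> [36]
  [7, 34, -14, 42, 36, -47, 33, 8] -> [34, -14, 42, 36, 8] -> [-204, 84, -252, -216, -48] -> [84, -48, -204, -216, -252] -> [-252, -216, -204, -48, 84] -> [84]
  [25, -7, 16, -23, 29, -4, 22, -37] -> [16, -4, 22] -> [-96, 24, -132] -> [24, -96, -132] -> [-132, -96, 24] -> [24]
  [24, -50, 27, -16, -36, -35, -24] -> [24, -50, -16, -36, -24] -> [-144, 300, 96, 216, 144] -> [300, 216, 144, 96, -144] -> [-144, 96, 144, 216, 300] -> [96, 144, 216, 300]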